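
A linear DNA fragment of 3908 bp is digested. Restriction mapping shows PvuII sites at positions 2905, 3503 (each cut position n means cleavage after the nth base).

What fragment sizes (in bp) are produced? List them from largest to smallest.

2905, 598, 405 bp

Linear molecule, 2 cuts → 3 fragments:
  2905 − 0 = 2905 bp
  3503 − 2905 = 598 bp
  3908 − 3503 = 405 bp
Sorted largest to smallest: 2905, 598, 405 bp.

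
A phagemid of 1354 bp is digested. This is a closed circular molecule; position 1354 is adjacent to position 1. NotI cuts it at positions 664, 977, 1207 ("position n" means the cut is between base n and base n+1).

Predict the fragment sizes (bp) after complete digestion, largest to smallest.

Circular molecule, 3 cuts → 3 fragments:
  977 − 664 = 313 bp
  1207 − 977 = 230 bp
  wrap: 1354 − 1207 + 664 = 811 bp
Sorted largest to smallest: 811, 313, 230 bp.

811, 313, 230 bp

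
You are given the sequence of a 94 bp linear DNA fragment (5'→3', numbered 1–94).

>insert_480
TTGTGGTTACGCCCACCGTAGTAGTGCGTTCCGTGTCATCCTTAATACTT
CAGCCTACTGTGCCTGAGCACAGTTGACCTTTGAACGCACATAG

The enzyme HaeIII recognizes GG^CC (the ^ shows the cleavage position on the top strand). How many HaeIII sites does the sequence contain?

0

No occurrence of GGCC is present in the sequence.
HaeIII does not cut: 0 sites.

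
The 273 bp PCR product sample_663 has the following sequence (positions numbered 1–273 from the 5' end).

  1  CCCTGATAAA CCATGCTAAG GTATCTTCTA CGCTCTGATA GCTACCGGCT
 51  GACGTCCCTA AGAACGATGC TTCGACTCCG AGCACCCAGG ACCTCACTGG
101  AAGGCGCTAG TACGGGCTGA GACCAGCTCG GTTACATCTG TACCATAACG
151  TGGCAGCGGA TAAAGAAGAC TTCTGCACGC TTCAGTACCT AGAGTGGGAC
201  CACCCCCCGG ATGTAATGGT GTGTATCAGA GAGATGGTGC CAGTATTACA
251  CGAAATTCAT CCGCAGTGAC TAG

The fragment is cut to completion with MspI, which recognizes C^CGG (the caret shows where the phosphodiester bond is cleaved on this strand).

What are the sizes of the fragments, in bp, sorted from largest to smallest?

162, 66, 45 bp

MspI sites (CCGG) start at positions 45, 207.
MspI cuts after the first base of each site, so after positions 45, 207.
Linear molecule, 2 cuts → 3 fragments:
  1–45 → 45 bp
  46–207 → 162 bp
  208–273 → 66 bp
Sorted largest to smallest: 162, 66, 45 bp.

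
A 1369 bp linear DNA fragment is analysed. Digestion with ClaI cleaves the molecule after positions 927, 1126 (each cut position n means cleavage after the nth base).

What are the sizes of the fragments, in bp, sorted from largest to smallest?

Linear molecule, 2 cuts → 3 fragments:
  927 − 0 = 927 bp
  1126 − 927 = 199 bp
  1369 − 1126 = 243 bp
Sorted largest to smallest: 927, 243, 199 bp.

927, 243, 199 bp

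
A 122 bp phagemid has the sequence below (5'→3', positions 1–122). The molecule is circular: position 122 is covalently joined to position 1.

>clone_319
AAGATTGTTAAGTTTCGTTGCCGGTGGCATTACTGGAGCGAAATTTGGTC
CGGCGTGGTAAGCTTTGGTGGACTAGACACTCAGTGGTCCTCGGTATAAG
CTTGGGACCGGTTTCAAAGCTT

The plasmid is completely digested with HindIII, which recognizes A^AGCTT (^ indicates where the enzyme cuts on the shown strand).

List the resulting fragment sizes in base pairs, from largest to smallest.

65, 38, 19 bp

HindIII sites (AAGCTT) start at positions 60, 98, 117.
HindIII cuts after the first base of each site, so after positions 60, 98, 117.
Circular molecule, 3 cuts → 3 fragments:
  61–98 → 38 bp
  99–117 → 19 bp
  118–122 then 1–60 → 5 + 60 = 65 bp
Sorted largest to smallest: 65, 38, 19 bp.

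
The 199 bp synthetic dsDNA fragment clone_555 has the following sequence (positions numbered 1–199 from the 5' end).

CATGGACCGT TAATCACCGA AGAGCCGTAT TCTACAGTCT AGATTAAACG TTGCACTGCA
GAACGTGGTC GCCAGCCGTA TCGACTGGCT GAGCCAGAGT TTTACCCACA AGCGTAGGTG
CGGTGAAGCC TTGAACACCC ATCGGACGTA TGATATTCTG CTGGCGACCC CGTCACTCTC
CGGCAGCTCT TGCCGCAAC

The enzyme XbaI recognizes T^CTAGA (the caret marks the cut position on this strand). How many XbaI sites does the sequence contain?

1

TCTAGA occurs starting at position 38.
XbaI cuts at 1 site.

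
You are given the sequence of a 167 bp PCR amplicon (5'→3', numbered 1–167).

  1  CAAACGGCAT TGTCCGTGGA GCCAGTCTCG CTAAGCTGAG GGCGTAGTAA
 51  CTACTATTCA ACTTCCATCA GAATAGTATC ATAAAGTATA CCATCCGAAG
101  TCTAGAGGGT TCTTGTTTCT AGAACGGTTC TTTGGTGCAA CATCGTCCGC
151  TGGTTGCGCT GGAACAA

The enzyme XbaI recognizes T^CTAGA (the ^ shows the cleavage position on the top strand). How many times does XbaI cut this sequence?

TCTAGA occurs starting at positions 101, 118.
XbaI cuts at 2 sites.

2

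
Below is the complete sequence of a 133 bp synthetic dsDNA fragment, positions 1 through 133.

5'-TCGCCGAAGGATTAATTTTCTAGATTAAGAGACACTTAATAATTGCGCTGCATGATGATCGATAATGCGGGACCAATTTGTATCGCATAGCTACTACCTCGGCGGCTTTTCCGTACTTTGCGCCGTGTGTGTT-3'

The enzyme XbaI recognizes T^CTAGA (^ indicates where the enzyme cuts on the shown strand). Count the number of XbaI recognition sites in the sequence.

TCTAGA occurs starting at position 19.
XbaI cuts at 1 site.

1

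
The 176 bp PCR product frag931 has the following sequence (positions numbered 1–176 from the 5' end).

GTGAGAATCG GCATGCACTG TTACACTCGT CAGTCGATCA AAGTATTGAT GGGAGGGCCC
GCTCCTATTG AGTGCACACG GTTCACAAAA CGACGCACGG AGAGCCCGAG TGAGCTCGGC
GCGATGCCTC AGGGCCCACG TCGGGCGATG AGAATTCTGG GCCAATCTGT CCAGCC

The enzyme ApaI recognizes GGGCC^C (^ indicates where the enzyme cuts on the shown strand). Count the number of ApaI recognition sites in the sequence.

GGGCCC occurs starting at positions 55, 132.
ApaI cuts at 2 sites.

2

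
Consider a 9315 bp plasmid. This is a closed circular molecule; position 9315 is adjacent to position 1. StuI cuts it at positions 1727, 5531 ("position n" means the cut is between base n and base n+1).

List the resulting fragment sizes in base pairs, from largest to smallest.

5511, 3804 bp

Circular molecule, 2 cuts → 2 fragments:
  5531 − 1727 = 3804 bp
  wrap: 9315 − 5531 + 1727 = 5511 bp
Sorted largest to smallest: 5511, 3804 bp.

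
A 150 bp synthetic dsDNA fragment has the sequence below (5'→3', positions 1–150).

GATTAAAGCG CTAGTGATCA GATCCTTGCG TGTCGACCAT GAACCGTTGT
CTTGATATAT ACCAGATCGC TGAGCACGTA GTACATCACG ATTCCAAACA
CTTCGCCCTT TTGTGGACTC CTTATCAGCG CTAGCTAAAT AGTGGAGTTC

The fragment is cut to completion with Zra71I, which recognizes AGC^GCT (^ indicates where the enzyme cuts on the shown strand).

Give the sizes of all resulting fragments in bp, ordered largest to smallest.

120, 21, 9 bp

Zra71I sites (AGCGCT) start at positions 7, 127.
Zra71I cuts after base 3 of each site, so after positions 9, 129.
Linear molecule, 2 cuts → 3 fragments:
  1–9 → 9 bp
  10–129 → 120 bp
  130–150 → 21 bp
Sorted largest to smallest: 120, 21, 9 bp.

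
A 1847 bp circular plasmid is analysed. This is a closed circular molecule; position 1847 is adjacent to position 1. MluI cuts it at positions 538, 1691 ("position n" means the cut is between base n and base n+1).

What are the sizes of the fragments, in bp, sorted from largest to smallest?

Circular molecule, 2 cuts → 2 fragments:
  1691 − 538 = 1153 bp
  wrap: 1847 − 1691 + 538 = 694 bp
Sorted largest to smallest: 1153, 694 bp.

1153, 694 bp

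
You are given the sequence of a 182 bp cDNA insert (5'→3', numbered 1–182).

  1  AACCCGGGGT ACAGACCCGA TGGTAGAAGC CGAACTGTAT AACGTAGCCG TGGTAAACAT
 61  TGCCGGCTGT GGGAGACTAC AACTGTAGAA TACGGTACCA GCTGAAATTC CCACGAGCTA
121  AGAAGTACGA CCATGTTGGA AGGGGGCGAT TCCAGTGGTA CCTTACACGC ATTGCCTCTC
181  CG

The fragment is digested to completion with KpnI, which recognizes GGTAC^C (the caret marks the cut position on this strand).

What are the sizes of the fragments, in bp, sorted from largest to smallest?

98, 63, 21 bp

KpnI sites (GGTACC) start at positions 94, 157.
KpnI cuts after base 5 of each site (before the last base), so after positions 98, 161.
Linear molecule, 2 cuts → 3 fragments:
  1–98 → 98 bp
  99–161 → 63 bp
  162–182 → 21 bp
Sorted largest to smallest: 98, 63, 21 bp.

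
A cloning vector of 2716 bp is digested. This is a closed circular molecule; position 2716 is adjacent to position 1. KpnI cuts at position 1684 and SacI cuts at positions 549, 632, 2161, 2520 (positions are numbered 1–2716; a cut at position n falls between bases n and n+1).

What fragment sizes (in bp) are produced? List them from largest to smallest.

Combined cut positions (sorted): 549, 632, 1684, 2161, 2520.
Circular molecule, 5 cuts → 5 fragments:
  632 − 549 = 83 bp
  1684 − 632 = 1052 bp
  2161 − 1684 = 477 bp
  2520 − 2161 = 359 bp
  wrap: 2716 − 2520 + 549 = 745 bp
Sorted largest to smallest: 1052, 745, 477, 359, 83 bp.

1052, 745, 477, 359, 83 bp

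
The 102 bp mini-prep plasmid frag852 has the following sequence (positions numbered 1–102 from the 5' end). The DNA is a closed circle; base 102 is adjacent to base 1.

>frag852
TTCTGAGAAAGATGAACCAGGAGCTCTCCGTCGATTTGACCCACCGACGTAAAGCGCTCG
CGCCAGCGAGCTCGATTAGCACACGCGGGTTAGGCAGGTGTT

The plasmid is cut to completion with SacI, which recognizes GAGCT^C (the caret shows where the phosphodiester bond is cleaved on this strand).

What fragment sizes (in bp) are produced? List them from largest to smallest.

SacI sites (GAGCTC) start at positions 21, 68.
SacI cuts after base 5 of each site (before the last base), so after positions 25, 72.
Circular molecule, 2 cuts → 2 fragments:
  26–72 → 47 bp
  73–102 then 1–25 → 30 + 25 = 55 bp
Sorted largest to smallest: 55, 47 bp.

55, 47 bp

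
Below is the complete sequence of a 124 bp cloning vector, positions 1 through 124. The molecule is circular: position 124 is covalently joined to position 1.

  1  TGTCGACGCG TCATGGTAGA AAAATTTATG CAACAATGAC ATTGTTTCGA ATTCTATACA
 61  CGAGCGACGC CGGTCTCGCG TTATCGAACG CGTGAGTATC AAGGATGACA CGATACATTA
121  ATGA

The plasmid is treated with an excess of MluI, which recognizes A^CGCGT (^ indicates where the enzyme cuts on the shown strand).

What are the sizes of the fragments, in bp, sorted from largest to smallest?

82, 42 bp

MluI sites (ACGCGT) start at positions 6, 88.
MluI cuts after the first base of each site, so after positions 6, 88.
Circular molecule, 2 cuts → 2 fragments:
  7–88 → 82 bp
  89–124 then 1–6 → 36 + 6 = 42 bp
Sorted largest to smallest: 82, 42 bp.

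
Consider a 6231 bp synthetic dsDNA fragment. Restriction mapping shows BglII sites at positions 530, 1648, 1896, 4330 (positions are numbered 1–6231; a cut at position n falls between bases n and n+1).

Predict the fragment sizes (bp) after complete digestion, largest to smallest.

2434, 1901, 1118, 530, 248 bp

Linear molecule, 4 cuts → 5 fragments:
  530 − 0 = 530 bp
  1648 − 530 = 1118 bp
  1896 − 1648 = 248 bp
  4330 − 1896 = 2434 bp
  6231 − 4330 = 1901 bp
Sorted largest to smallest: 2434, 1901, 1118, 530, 248 bp.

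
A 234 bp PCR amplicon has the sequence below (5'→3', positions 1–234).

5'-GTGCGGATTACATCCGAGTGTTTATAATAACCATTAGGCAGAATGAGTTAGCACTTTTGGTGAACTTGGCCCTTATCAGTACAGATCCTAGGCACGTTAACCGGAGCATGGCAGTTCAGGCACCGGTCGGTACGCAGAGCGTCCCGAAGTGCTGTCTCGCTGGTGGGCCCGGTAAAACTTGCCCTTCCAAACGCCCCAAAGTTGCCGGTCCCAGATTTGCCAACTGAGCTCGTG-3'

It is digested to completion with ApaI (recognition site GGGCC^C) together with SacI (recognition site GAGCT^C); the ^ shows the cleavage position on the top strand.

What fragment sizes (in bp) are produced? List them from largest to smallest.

The ApaI site (GGGCCC) starts at position 165.
ApaI cuts after base 5 of each site (before the last base), so after position 169.
The SacI site (GAGCTC) starts at position 226.
SacI cuts after base 5 of each site (before the last base), so after position 230.
Combined cut positions: 169, 230.
Linear molecule, 2 cuts → 3 fragments:
  1–169 → 169 bp
  170–230 → 61 bp
  231–234 → 4 bp
Sorted largest to smallest: 169, 61, 4 bp.

169, 61, 4 bp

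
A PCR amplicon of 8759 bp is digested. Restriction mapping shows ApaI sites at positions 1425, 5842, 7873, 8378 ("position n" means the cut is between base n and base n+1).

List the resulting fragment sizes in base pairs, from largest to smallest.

Linear molecule, 4 cuts → 5 fragments:
  1425 − 0 = 1425 bp
  5842 − 1425 = 4417 bp
  7873 − 5842 = 2031 bp
  8378 − 7873 = 505 bp
  8759 − 8378 = 381 bp
Sorted largest to smallest: 4417, 2031, 1425, 505, 381 bp.

4417, 2031, 1425, 505, 381 bp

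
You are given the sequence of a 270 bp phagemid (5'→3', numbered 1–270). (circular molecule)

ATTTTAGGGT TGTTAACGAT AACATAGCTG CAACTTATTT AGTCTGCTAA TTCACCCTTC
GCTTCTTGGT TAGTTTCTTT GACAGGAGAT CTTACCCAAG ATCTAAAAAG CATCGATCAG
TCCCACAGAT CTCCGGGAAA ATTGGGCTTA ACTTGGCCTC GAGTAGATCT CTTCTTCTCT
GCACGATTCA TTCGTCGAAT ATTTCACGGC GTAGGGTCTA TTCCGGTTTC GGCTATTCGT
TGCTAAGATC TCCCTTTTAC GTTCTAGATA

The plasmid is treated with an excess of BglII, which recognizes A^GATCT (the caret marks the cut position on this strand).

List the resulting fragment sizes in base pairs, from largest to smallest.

BglII sites (AGATCT) start at positions 87, 99, 127, 165, 246.
BglII cuts after the first base of each site, so after positions 87, 99, 127, 165, 246.
Circular molecule, 5 cuts → 5 fragments:
  88–99 → 12 bp
  100–127 → 28 bp
  128–165 → 38 bp
  166–246 → 81 bp
  247–270 then 1–87 → 24 + 87 = 111 bp
Sorted largest to smallest: 111, 81, 38, 28, 12 bp.

111, 81, 38, 28, 12 bp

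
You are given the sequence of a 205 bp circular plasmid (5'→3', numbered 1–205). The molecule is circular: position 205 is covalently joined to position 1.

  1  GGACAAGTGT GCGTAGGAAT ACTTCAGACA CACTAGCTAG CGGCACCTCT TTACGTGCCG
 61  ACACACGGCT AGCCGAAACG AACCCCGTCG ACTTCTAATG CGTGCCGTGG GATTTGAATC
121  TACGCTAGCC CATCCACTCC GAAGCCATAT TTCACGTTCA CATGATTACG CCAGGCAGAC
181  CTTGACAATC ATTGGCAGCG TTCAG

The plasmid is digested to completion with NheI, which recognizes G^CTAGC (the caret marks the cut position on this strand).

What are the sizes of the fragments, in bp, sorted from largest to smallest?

117, 56, 32 bp

NheI sites (GCTAGC) start at positions 36, 68, 124.
NheI cuts after the first base of each site, so after positions 36, 68, 124.
Circular molecule, 3 cuts → 3 fragments:
  37–68 → 32 bp
  69–124 → 56 bp
  125–205 then 1–36 → 81 + 36 = 117 bp
Sorted largest to smallest: 117, 56, 32 bp.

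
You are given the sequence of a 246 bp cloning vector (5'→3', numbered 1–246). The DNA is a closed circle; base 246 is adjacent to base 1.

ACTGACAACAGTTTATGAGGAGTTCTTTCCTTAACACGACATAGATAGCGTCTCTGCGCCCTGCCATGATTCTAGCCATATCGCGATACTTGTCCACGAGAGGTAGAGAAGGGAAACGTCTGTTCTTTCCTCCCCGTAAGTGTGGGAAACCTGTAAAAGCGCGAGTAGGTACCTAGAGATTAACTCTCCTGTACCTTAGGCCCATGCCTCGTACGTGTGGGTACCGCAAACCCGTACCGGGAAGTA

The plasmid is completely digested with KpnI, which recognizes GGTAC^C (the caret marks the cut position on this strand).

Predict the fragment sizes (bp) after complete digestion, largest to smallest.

KpnI sites (GGTACC) start at positions 168, 220.
KpnI cuts after base 5 of each site (before the last base), so after positions 172, 224.
Circular molecule, 2 cuts → 2 fragments:
  173–224 → 52 bp
  225–246 then 1–172 → 22 + 172 = 194 bp
Sorted largest to smallest: 194, 52 bp.

194, 52 bp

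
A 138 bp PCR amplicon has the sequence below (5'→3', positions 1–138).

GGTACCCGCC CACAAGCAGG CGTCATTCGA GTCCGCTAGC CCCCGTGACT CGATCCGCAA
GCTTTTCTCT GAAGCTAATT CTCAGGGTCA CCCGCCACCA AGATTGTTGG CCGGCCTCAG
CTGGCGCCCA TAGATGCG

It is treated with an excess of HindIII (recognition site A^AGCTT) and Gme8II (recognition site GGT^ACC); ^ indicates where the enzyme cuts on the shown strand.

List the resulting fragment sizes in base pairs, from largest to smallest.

The HindIII site (AAGCTT) starts at position 59.
HindIII cuts after the first base of each site, so after position 59.
The Gme8II site (GGTACC) starts at position 1.
Gme8II cuts after base 3 of each site, so after position 3.
Combined cut positions: 3, 59.
Linear molecule, 2 cuts → 3 fragments:
  1–3 → 3 bp
  4–59 → 56 bp
  60–138 → 79 bp
Sorted largest to smallest: 79, 56, 3 bp.

79, 56, 3 bp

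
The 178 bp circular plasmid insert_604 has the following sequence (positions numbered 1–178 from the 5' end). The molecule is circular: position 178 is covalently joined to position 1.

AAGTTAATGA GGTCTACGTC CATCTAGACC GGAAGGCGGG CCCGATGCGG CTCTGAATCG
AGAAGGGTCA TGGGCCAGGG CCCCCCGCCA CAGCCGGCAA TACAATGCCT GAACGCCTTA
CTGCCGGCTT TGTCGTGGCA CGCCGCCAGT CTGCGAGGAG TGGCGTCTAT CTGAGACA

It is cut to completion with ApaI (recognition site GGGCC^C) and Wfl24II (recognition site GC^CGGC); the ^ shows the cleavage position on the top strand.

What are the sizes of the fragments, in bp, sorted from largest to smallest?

96, 40, 30, 12 bp

ApaI sites (GGGCCC) start at positions 38, 78.
ApaI cuts after base 5 of each site (before the last base), so after positions 42, 82.
Wfl24II sites (GCCGGC) start at positions 93, 123.
Wfl24II cuts after base 2 of each site, so after positions 94, 124.
Combined cut positions: 42, 82, 94, 124.
Circular molecule, 4 cuts → 4 fragments:
  43–82 → 40 bp
  83–94 → 12 bp
  95–124 → 30 bp
  125–178 then 1–42 → 54 + 42 = 96 bp
Sorted largest to smallest: 96, 40, 30, 12 bp.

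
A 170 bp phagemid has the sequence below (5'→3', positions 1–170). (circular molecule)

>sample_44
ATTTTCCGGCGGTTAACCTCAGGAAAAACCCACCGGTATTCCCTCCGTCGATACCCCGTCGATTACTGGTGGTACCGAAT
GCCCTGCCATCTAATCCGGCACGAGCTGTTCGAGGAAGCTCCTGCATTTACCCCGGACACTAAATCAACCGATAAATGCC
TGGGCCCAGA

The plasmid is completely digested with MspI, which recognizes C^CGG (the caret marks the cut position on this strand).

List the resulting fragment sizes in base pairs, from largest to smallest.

63, 43, 37, 27 bp

MspI sites (CCGG) start at positions 6, 33, 96, 133.
MspI cuts after the first base of each site, so after positions 6, 33, 96, 133.
Circular molecule, 4 cuts → 4 fragments:
  7–33 → 27 bp
  34–96 → 63 bp
  97–133 → 37 bp
  134–170 then 1–6 → 37 + 6 = 43 bp
Sorted largest to smallest: 63, 43, 37, 27 bp.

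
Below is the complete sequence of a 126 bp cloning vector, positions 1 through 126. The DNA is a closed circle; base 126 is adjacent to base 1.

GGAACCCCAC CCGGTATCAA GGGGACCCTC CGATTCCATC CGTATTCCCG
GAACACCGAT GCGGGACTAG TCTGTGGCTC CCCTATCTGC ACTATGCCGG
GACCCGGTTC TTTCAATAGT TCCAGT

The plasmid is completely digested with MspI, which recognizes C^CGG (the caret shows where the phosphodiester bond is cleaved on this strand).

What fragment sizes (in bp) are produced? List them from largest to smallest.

MspI sites (CCGG) start at positions 11, 48, 97, 104.
MspI cuts after the first base of each site, so after positions 11, 48, 97, 104.
Circular molecule, 4 cuts → 4 fragments:
  12–48 → 37 bp
  49–97 → 49 bp
  98–104 → 7 bp
  105–126 then 1–11 → 22 + 11 = 33 bp
Sorted largest to smallest: 49, 37, 33, 7 bp.

49, 37, 33, 7 bp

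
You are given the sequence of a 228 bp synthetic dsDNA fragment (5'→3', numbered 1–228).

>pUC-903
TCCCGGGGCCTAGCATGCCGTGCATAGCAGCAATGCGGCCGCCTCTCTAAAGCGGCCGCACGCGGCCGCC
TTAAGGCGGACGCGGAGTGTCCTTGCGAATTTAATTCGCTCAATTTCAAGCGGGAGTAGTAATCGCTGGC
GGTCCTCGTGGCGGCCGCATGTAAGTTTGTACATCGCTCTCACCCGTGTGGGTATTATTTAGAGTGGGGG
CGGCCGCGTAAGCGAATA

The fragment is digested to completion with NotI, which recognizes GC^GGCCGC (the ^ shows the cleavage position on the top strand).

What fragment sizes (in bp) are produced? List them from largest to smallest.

NotI sites (GCGGCCGC) start at positions 35, 52, 62, 151, 210.
NotI cuts after base 2 of each site, so after positions 36, 53, 63, 152, 211.
Linear molecule, 5 cuts → 6 fragments:
  1–36 → 36 bp
  37–53 → 17 bp
  54–63 → 10 bp
  64–152 → 89 bp
  153–211 → 59 bp
  212–228 → 17 bp
Sorted largest to smallest: 89, 59, 36, 17, 17, 10 bp.

89, 59, 36, 17, 17, 10 bp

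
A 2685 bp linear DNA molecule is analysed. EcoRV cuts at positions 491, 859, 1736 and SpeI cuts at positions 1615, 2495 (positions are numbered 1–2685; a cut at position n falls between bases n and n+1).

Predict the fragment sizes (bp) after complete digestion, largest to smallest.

Combined cut positions (sorted): 491, 859, 1615, 1736, 2495.
Linear molecule, 5 cuts → 6 fragments:
  491 − 0 = 491 bp
  859 − 491 = 368 bp
  1615 − 859 = 756 bp
  1736 − 1615 = 121 bp
  2495 − 1736 = 759 bp
  2685 − 2495 = 190 bp
Sorted largest to smallest: 759, 756, 491, 368, 190, 121 bp.

759, 756, 491, 368, 190, 121 bp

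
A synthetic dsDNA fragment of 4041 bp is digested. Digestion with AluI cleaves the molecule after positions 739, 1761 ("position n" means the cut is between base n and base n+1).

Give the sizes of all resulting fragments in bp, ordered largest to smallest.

Linear molecule, 2 cuts → 3 fragments:
  739 − 0 = 739 bp
  1761 − 739 = 1022 bp
  4041 − 1761 = 2280 bp
Sorted largest to smallest: 2280, 1022, 739 bp.

2280, 1022, 739 bp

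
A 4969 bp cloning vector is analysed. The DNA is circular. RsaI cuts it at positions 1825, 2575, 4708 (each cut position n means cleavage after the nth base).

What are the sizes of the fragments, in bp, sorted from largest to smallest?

Circular molecule, 3 cuts → 3 fragments:
  2575 − 1825 = 750 bp
  4708 − 2575 = 2133 bp
  wrap: 4969 − 4708 + 1825 = 2086 bp
Sorted largest to smallest: 2133, 2086, 750 bp.

2133, 2086, 750 bp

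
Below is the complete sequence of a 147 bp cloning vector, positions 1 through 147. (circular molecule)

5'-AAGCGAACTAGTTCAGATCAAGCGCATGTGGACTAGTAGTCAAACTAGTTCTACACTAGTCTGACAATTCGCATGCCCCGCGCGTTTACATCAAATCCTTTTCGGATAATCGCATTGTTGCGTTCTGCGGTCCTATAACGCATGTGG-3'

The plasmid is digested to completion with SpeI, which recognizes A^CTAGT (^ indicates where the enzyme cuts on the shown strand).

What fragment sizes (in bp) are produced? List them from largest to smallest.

SpeI sites (ACTAGT) start at positions 7, 32, 44, 55.
SpeI cuts after the first base of each site, so after positions 7, 32, 44, 55.
Circular molecule, 4 cuts → 4 fragments:
  8–32 → 25 bp
  33–44 → 12 bp
  45–55 → 11 bp
  56–147 then 1–7 → 92 + 7 = 99 bp
Sorted largest to smallest: 99, 25, 12, 11 bp.

99, 25, 12, 11 bp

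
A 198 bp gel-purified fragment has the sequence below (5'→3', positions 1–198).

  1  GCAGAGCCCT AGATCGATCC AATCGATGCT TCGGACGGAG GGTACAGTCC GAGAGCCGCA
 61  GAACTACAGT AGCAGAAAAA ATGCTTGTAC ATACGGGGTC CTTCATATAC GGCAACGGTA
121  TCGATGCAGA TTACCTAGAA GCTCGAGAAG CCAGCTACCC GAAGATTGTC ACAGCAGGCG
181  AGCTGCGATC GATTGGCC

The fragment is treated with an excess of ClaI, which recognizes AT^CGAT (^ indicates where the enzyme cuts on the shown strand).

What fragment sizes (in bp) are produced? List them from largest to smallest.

98, 68, 14, 9, 9 bp

ClaI sites (ATCGAT) start at positions 13, 22, 120, 188.
ClaI cuts after base 2 of each site, so after positions 14, 23, 121, 189.
Linear molecule, 4 cuts → 5 fragments:
  1–14 → 14 bp
  15–23 → 9 bp
  24–121 → 98 bp
  122–189 → 68 bp
  190–198 → 9 bp
Sorted largest to smallest: 98, 68, 14, 9, 9 bp.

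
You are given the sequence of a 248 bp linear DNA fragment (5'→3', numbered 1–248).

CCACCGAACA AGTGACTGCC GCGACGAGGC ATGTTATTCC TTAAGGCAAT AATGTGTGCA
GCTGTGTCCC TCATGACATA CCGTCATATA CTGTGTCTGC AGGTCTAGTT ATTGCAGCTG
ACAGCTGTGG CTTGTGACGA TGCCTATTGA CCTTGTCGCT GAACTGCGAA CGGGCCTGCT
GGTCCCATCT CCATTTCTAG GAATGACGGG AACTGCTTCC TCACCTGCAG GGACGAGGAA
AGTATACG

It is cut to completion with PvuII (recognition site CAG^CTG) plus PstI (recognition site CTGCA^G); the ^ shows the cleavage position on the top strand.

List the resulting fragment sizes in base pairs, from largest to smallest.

105, 61, 40, 19, 16, 7 bp

PvuII sites (CAGCTG) start at positions 59, 115, 122.
PvuII cuts after base 3 of each site, so after positions 61, 117, 124.
PstI sites (CTGCAG) start at positions 97, 225.
PstI cuts after base 5 of each site (before the last base), so after positions 101, 229.
Combined cut positions: 61, 101, 117, 124, 229.
Linear molecule, 5 cuts → 6 fragments:
  1–61 → 61 bp
  62–101 → 40 bp
  102–117 → 16 bp
  118–124 → 7 bp
  125–229 → 105 bp
  230–248 → 19 bp
Sorted largest to smallest: 105, 61, 40, 19, 16, 7 bp.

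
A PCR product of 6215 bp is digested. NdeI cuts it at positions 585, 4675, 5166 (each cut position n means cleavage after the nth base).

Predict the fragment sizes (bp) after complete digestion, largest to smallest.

Linear molecule, 3 cuts → 4 fragments:
  585 − 0 = 585 bp
  4675 − 585 = 4090 bp
  5166 − 4675 = 491 bp
  6215 − 5166 = 1049 bp
Sorted largest to smallest: 4090, 1049, 585, 491 bp.

4090, 1049, 585, 491 bp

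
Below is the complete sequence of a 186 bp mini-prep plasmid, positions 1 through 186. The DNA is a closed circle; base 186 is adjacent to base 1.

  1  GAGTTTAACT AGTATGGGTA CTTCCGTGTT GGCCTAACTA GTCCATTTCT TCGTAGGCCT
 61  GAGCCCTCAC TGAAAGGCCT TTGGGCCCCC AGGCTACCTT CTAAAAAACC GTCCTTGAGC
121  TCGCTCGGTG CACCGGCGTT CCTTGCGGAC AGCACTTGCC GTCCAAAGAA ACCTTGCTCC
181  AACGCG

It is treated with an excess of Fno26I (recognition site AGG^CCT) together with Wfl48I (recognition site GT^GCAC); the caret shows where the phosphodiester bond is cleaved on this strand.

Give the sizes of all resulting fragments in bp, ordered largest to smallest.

Fno26I sites (AGGCCT) start at positions 55, 75.
Fno26I cuts after base 3 of each site, so after positions 57, 77.
The Wfl48I site (GTGCAC) starts at position 128.
Wfl48I cuts after base 2 of each site, so after position 129.
Combined cut positions: 57, 77, 129.
Circular molecule, 3 cuts → 3 fragments:
  58–77 → 20 bp
  78–129 → 52 bp
  130–186 then 1–57 → 57 + 57 = 114 bp
Sorted largest to smallest: 114, 52, 20 bp.

114, 52, 20 bp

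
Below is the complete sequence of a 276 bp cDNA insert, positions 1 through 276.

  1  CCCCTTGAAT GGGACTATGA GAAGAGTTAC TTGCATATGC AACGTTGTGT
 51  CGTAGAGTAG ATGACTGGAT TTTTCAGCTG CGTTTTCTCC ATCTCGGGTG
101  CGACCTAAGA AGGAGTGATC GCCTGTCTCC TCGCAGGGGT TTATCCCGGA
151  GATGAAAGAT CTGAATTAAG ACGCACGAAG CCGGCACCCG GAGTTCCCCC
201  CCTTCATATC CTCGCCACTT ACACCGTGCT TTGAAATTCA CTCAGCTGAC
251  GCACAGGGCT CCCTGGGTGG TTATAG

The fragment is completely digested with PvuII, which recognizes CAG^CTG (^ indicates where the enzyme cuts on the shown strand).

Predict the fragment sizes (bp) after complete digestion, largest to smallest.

PvuII sites (CAGCTG) start at positions 75, 243.
PvuII cuts after base 3 of each site, so after positions 77, 245.
Linear molecule, 2 cuts → 3 fragments:
  1–77 → 77 bp
  78–245 → 168 bp
  246–276 → 31 bp
Sorted largest to smallest: 168, 77, 31 bp.

168, 77, 31 bp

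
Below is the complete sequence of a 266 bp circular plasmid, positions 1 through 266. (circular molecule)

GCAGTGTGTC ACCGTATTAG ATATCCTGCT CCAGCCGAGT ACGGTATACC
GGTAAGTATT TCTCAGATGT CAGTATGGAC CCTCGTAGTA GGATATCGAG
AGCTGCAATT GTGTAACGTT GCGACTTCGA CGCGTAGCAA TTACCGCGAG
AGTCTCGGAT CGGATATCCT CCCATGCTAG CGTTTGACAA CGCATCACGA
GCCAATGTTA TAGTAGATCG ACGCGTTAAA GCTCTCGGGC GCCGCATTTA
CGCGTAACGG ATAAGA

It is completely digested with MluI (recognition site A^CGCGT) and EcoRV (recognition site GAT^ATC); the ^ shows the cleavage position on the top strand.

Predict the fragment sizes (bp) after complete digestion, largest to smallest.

MluI sites (ACGCGT) start at positions 130, 221, 250.
MluI cuts after the first base of each site, so after positions 130, 221, 250.
EcoRV sites (GATATC) start at positions 20, 92, 163.
EcoRV cuts after base 3 of each site, so after positions 22, 94, 165.
Combined cut positions: 22, 94, 130, 165, 221, 250.
Circular molecule, 6 cuts → 6 fragments:
  23–94 → 72 bp
  95–130 → 36 bp
  131–165 → 35 bp
  166–221 → 56 bp
  222–250 → 29 bp
  251–266 then 1–22 → 16 + 22 = 38 bp
Sorted largest to smallest: 72, 56, 38, 36, 35, 29 bp.

72, 56, 38, 36, 35, 29 bp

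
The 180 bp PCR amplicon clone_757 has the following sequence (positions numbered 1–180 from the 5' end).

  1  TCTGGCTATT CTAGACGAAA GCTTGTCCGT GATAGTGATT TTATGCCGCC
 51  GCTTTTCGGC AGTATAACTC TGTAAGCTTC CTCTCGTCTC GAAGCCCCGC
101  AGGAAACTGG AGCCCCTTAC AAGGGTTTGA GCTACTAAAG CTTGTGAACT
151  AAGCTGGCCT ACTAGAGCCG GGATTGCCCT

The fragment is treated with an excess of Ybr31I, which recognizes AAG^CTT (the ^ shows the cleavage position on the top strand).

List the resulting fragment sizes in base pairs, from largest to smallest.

64, 55, 40, 21 bp

Ybr31I sites (AAGCTT) start at positions 19, 74, 138.
Ybr31I cuts after base 3 of each site, so after positions 21, 76, 140.
Linear molecule, 3 cuts → 4 fragments:
  1–21 → 21 bp
  22–76 → 55 bp
  77–140 → 64 bp
  141–180 → 40 bp
Sorted largest to smallest: 64, 55, 40, 21 bp.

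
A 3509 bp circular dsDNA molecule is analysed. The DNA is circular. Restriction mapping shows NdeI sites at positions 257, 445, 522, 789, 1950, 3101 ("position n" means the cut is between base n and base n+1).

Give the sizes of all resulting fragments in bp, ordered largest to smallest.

1161, 1151, 665, 267, 188, 77 bp

Circular molecule, 6 cuts → 6 fragments:
  445 − 257 = 188 bp
  522 − 445 = 77 bp
  789 − 522 = 267 bp
  1950 − 789 = 1161 bp
  3101 − 1950 = 1151 bp
  wrap: 3509 − 3101 + 257 = 665 bp
Sorted largest to smallest: 1161, 1151, 665, 267, 188, 77 bp.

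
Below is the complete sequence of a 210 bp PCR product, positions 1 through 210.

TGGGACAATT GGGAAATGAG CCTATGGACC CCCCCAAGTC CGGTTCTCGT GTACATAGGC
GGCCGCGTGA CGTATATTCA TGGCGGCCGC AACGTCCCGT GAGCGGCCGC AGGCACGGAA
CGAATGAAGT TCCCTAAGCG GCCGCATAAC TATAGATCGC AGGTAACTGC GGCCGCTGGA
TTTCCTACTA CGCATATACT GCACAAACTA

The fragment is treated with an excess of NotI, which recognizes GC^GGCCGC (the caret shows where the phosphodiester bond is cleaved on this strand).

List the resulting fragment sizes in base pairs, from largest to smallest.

60, 40, 35, 31, 24, 20 bp

NotI sites (GCGGCCGC) start at positions 59, 83, 103, 138, 169.
NotI cuts after base 2 of each site, so after positions 60, 84, 104, 139, 170.
Linear molecule, 5 cuts → 6 fragments:
  1–60 → 60 bp
  61–84 → 24 bp
  85–104 → 20 bp
  105–139 → 35 bp
  140–170 → 31 bp
  171–210 → 40 bp
Sorted largest to smallest: 60, 40, 35, 31, 24, 20 bp.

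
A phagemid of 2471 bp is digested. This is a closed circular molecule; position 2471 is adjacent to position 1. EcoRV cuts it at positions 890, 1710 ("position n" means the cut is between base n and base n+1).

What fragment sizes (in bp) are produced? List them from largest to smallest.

Circular molecule, 2 cuts → 2 fragments:
  1710 − 890 = 820 bp
  wrap: 2471 − 1710 + 890 = 1651 bp
Sorted largest to smallest: 1651, 820 bp.

1651, 820 bp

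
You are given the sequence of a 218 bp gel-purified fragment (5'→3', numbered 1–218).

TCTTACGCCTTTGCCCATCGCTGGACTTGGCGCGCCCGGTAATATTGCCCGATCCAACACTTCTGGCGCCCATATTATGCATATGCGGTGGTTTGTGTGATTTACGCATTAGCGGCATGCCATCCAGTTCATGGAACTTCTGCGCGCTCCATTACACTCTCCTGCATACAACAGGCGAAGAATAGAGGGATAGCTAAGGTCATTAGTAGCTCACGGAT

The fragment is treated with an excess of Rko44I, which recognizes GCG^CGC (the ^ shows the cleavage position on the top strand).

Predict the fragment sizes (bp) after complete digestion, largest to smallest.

Rko44I sites (GCGCGC) start at positions 30, 142.
Rko44I cuts after base 3 of each site, so after positions 32, 144.
Linear molecule, 2 cuts → 3 fragments:
  1–32 → 32 bp
  33–144 → 112 bp
  145–218 → 74 bp
Sorted largest to smallest: 112, 74, 32 bp.

112, 74, 32 bp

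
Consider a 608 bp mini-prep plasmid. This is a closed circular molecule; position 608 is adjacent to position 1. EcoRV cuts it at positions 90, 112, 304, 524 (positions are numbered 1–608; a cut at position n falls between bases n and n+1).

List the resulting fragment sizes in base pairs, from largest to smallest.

220, 192, 174, 22 bp

Circular molecule, 4 cuts → 4 fragments:
  112 − 90 = 22 bp
  304 − 112 = 192 bp
  524 − 304 = 220 bp
  wrap: 608 − 524 + 90 = 174 bp
Sorted largest to smallest: 220, 192, 174, 22 bp.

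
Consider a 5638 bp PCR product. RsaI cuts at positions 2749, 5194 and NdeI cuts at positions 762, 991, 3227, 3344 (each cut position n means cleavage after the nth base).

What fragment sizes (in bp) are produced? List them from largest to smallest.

Combined cut positions (sorted): 762, 991, 2749, 3227, 3344, 5194.
Linear molecule, 6 cuts → 7 fragments:
  762 − 0 = 762 bp
  991 − 762 = 229 bp
  2749 − 991 = 1758 bp
  3227 − 2749 = 478 bp
  3344 − 3227 = 117 bp
  5194 − 3344 = 1850 bp
  5638 − 5194 = 444 bp
Sorted largest to smallest: 1850, 1758, 762, 478, 444, 229, 117 bp.

1850, 1758, 762, 478, 444, 229, 117 bp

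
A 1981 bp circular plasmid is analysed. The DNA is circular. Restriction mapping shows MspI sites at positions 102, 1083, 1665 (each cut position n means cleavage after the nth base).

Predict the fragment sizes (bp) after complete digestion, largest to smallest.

981, 582, 418 bp

Circular molecule, 3 cuts → 3 fragments:
  1083 − 102 = 981 bp
  1665 − 1083 = 582 bp
  wrap: 1981 − 1665 + 102 = 418 bp
Sorted largest to smallest: 981, 582, 418 bp.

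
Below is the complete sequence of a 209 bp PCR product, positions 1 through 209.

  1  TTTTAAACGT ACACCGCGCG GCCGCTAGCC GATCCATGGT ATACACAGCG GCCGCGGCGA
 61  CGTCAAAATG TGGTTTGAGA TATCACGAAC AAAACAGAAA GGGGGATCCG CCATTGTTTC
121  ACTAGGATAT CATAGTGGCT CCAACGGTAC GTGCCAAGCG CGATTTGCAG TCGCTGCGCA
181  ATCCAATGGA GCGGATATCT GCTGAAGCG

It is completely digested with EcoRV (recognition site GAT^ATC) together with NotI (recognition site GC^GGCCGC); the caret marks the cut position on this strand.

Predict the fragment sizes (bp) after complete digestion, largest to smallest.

68, 47, 32, 30, 19, 13 bp

EcoRV sites (GATATC) start at positions 79, 126, 194.
EcoRV cuts after base 3 of each site, so after positions 81, 128, 196.
NotI sites (GCGGCCGC) start at positions 18, 48.
NotI cuts after base 2 of each site, so after positions 19, 49.
Combined cut positions: 19, 49, 81, 128, 196.
Linear molecule, 5 cuts → 6 fragments:
  1–19 → 19 bp
  20–49 → 30 bp
  50–81 → 32 bp
  82–128 → 47 bp
  129–196 → 68 bp
  197–209 → 13 bp
Sorted largest to smallest: 68, 47, 32, 30, 19, 13 bp.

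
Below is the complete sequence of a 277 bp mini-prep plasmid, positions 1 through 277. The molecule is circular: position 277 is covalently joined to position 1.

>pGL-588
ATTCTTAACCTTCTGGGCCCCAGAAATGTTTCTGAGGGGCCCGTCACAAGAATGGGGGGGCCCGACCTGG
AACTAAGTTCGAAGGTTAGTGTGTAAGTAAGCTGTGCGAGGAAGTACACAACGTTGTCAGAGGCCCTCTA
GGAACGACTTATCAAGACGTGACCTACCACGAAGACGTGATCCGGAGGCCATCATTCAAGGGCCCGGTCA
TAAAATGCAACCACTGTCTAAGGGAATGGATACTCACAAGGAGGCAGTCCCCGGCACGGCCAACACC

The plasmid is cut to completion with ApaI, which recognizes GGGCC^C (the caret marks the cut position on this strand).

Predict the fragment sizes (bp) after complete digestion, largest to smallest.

142, 92, 22, 21 bp

ApaI sites (GGGCCC) start at positions 15, 37, 58, 200.
ApaI cuts after base 5 of each site (before the last base), so after positions 19, 41, 62, 204.
Circular molecule, 4 cuts → 4 fragments:
  20–41 → 22 bp
  42–62 → 21 bp
  63–204 → 142 bp
  205–277 then 1–19 → 73 + 19 = 92 bp
Sorted largest to smallest: 142, 92, 22, 21 bp.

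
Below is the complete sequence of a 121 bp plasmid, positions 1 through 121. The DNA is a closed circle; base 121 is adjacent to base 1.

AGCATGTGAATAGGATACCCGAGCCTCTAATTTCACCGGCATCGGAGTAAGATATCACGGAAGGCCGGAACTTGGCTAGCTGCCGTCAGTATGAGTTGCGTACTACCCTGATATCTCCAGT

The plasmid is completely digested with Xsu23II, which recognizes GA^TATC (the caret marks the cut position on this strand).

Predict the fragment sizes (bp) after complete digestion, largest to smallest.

62, 59 bp

Xsu23II sites (GATATC) start at positions 51, 110.
Xsu23II cuts after base 2 of each site, so after positions 52, 111.
Circular molecule, 2 cuts → 2 fragments:
  53–111 → 59 bp
  112–121 then 1–52 → 10 + 52 = 62 bp
Sorted largest to smallest: 62, 59 bp.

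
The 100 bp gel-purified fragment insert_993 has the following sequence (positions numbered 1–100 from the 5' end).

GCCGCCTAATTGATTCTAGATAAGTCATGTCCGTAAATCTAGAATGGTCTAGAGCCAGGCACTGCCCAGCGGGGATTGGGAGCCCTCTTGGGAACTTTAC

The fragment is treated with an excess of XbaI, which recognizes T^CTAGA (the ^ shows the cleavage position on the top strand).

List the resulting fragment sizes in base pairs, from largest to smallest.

52, 23, 15, 10 bp

XbaI sites (TCTAGA) start at positions 15, 38, 48.
XbaI cuts after the first base of each site, so after positions 15, 38, 48.
Linear molecule, 3 cuts → 4 fragments:
  1–15 → 15 bp
  16–38 → 23 bp
  39–48 → 10 bp
  49–100 → 52 bp
Sorted largest to smallest: 52, 23, 15, 10 bp.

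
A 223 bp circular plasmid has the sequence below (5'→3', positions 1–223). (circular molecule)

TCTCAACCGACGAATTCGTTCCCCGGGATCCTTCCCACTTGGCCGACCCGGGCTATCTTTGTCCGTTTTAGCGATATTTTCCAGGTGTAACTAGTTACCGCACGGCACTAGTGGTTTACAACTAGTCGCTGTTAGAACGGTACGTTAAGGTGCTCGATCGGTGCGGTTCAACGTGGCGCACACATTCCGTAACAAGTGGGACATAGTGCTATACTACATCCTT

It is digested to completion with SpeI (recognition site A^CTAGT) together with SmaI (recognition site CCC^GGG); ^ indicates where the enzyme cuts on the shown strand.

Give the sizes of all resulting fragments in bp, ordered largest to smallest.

SpeI sites (ACTAGT) start at positions 90, 107, 121.
SpeI cuts after the first base of each site, so after positions 90, 107, 121.
SmaI sites (CCCGGG) start at positions 22, 47.
SmaI cuts after base 3 of each site, so after positions 24, 49.
Combined cut positions: 24, 49, 90, 107, 121.
Circular molecule, 5 cuts → 5 fragments:
  25–49 → 25 bp
  50–90 → 41 bp
  91–107 → 17 bp
  108–121 → 14 bp
  122–223 then 1–24 → 102 + 24 = 126 bp
Sorted largest to smallest: 126, 41, 25, 17, 14 bp.

126, 41, 25, 17, 14 bp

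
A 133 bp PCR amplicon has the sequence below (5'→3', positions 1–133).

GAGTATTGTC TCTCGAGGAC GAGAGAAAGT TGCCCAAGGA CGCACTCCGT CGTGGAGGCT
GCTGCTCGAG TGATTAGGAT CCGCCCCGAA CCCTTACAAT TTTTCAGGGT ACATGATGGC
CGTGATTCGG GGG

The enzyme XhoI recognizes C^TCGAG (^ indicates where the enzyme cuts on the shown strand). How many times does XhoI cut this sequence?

CTCGAG occurs starting at positions 12, 65.
XhoI cuts at 2 sites.

2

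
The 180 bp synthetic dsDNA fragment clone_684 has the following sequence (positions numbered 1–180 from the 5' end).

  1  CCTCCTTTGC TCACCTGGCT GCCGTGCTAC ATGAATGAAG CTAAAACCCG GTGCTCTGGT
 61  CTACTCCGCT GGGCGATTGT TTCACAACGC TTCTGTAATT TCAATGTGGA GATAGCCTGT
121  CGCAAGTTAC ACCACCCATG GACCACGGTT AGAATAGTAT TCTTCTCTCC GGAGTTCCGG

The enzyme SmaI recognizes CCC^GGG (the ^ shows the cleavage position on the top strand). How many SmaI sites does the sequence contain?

No occurrence of CCCGGG is present in the sequence.
SmaI does not cut: 0 sites.

0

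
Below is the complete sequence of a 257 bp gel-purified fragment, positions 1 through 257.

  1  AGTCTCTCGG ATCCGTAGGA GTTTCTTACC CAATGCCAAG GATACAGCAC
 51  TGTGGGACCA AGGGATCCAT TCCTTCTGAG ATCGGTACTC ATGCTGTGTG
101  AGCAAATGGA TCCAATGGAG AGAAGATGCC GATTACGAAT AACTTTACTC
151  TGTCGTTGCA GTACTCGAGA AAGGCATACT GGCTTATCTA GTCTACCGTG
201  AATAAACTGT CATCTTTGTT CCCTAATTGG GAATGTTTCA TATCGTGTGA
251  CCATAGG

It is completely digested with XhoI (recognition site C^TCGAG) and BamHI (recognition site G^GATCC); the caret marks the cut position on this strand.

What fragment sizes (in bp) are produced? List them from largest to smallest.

93, 56, 54, 45, 9 bp

The XhoI site (CTCGAG) starts at position 164.
XhoI cuts after the first base of each site, so after position 164.
BamHI sites (GGATCC) start at positions 9, 63, 108.
BamHI cuts after the first base of each site, so after positions 9, 63, 108.
Combined cut positions: 9, 63, 108, 164.
Linear molecule, 4 cuts → 5 fragments:
  1–9 → 9 bp
  10–63 → 54 bp
  64–108 → 45 bp
  109–164 → 56 bp
  165–257 → 93 bp
Sorted largest to smallest: 93, 56, 54, 45, 9 bp.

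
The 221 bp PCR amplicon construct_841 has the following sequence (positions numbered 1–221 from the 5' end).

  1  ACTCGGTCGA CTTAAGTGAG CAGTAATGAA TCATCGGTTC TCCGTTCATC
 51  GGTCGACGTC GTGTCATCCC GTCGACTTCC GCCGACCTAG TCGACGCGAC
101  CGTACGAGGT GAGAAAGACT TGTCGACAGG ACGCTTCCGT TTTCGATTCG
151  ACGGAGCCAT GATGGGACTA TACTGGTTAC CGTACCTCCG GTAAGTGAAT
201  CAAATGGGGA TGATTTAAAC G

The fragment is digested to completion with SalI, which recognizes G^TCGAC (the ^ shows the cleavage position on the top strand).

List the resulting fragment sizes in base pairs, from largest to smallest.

99, 46, 32, 19, 19, 6 bp

SalI sites (GTCGAC) start at positions 6, 52, 71, 90, 122.
SalI cuts after the first base of each site, so after positions 6, 52, 71, 90, 122.
Linear molecule, 5 cuts → 6 fragments:
  1–6 → 6 bp
  7–52 → 46 bp
  53–71 → 19 bp
  72–90 → 19 bp
  91–122 → 32 bp
  123–221 → 99 bp
Sorted largest to smallest: 99, 46, 32, 19, 19, 6 bp.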